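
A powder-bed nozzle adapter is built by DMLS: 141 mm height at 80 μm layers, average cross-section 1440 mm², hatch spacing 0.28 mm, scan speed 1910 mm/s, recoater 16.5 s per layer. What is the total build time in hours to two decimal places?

Layers = ⌈141/0.08⌉ = 1763.
Per-layer scan distance = 1440 / 0.28 = 5142.9 mm.
Laser time per layer = 5142.9 / 1910, so 2.6926 s.
Layer cycle = 2.6926 + 16.5 = 19.1926 s.
Total: 1763 × 19.1926 s = 33836.5538 s → 9.40 hours.

9.40 hours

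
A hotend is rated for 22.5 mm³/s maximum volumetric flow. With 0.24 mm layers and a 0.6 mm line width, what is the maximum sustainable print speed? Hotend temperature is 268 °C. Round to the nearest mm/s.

A = 0.24 × 0.6 = 0.144 mm².
v_max = Q/A = 22.5/0.144 = 156.25 mm/s → 156 mm/s.

156 mm/s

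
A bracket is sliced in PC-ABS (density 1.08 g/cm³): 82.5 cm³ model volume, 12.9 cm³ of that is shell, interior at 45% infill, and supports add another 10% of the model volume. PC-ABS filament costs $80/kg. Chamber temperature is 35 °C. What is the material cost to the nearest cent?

$4.53

Volume inside the shell = 82.5 − 12.9 = 69.6 cm³.
Infill deposited = 0.45 × 69.6, so 31.32 cm³.
Support = 0.10 × 82.5, so 8.25 cm³.
Deposited volume = 12.9 + 31.32 + 8.25, so 52.47 cm³.
Mass = 52.47 × 1.08 = 56.6676 g.
At $80/kg: 56.6676/1000 × 80 = $4.53.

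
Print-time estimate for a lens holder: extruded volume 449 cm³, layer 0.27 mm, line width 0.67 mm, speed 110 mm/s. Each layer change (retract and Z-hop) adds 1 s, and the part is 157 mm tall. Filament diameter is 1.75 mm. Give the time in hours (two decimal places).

6.43 hours

Extrusion cross-section: 0.27 × 0.67 → 0.1809 mm².
Toolpath length = 449 cm³ / 0.1809 mm² = 449000 / 0.1809 = 2482034.3 mm.
Extrusion time = 2482034.3 / 110 = 22563.9 s.
Layers = ⌈157/0.27⌉ = 582.
Layer-change overhead = 582 × 1 = 582 s.
Altogether 22563.9 + 582 = 23145.9 s, i.e. 6.43 hours.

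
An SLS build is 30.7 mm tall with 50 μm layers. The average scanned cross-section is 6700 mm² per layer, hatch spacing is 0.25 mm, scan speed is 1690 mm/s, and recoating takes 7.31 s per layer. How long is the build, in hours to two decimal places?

3.95 hours

Number of layers: 30.7 / 0.05 → 614 (rounded up).
Scan path per layer = 6700 / 0.25, so 26800 mm.
Laser time per layer = 26800 / 1690, so 15.858 s.
Layer cycle: 15.858 + 7.31 → 23.168 s.
Build time = 614 × 23.168 = 14225.152 s = 3.95 hours.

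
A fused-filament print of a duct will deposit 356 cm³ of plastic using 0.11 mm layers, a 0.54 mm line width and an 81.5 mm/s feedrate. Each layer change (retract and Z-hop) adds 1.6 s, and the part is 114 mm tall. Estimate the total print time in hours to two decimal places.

Extrusion cross-section = 0.11 × 0.54 = 0.0594 mm².
Path length: 356000 mm³ / 0.0594 mm² → 5993266 mm.
Time extruding = 5993266 / 81.5, so 73537 s.
Layer count = ceil(114 / 0.11) = 1037.
Non-print overhead = 1037 × 1.6, so 1659.2 s.
Altogether 73537 + 1659.2 = 75196.2 s, i.e. 20.89 hours.

20.89 hours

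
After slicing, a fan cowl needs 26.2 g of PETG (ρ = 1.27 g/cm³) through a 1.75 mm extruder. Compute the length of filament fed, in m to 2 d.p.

Volume = 26.2 g / 1.27 g·cm⁻³ = 20.6299 cm³ = 20629.9 mm³.
Cross-section of 1.75 mm filament: π·(1.75/2)² = 2.4053 mm².
L = V/A = 20629.9/2.4053 = 8576.85 mm → 8.58 m.

8.58 m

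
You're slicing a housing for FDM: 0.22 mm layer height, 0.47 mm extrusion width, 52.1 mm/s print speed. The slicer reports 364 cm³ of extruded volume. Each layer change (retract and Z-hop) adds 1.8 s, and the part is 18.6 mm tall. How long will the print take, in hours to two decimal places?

18.81 hours

Bead cross-section = 0.22 × 0.47 = 0.1034 mm².
Total extruded path = 364000/0.1034 = 3520309.5 mm.
Print-move time: 3520309.5 / 52.1 → 67568.3 s.
Layer count = ceil(18.6 / 0.22) = 85.
Layer-change overhead = 85 × 1.8, so 153 s.
Total = 67568.3 + 153 = 67721.3 s = 18.81 hours.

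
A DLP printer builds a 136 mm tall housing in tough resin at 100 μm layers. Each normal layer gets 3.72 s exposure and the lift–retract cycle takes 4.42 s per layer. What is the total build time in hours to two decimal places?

3.08 hours

Layers = ⌈136/0.1⌉ = 1360.
Cycle time: 3.72 + 4.42 → 8.14 s.
Total = 1360 × 8.14 = 11070.4 s = 3.08 hours.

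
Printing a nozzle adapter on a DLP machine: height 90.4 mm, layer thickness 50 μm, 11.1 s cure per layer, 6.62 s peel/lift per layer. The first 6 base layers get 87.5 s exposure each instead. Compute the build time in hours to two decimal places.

9.03 hours

Layer count = ceil(90.4 / 0.05) = 1808.
Bottom layers = 6 × (87.5 + 6.62), so 564.72 s.
Regular layers = 1802 × (11.1 + 6.62), so 31931.44 s.
Sum: 564.72 + 31931.44 = 32496.16 s → 9.03 hours.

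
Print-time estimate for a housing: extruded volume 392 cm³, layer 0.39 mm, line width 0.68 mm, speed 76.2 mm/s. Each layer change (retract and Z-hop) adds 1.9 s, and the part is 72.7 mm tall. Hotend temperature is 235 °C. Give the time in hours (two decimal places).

Bead cross-section = 0.39 × 0.68, so 0.2652 mm².
Path length: 392000 mm³ / 0.2652 mm² → 1478129.7 mm.
Extrusion time = 1478129.7 / 76.2 = 19398 s.
Layer count = ceil(72.7 / 0.39) = 187.
Non-print overhead = 187 × 1.9, so 355.3 s.
Total = 19398 + 355.3 = 19753.3 s = 5.49 hours.

5.49 hours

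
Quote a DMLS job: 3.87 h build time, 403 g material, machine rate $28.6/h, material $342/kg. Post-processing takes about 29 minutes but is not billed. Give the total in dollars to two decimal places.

$248.51

Machine cost = 28.6 × 3.87 = $110.682.
Material charge = 342 × 403/1000 = $137.826.
Job cost: 110.682 + 137.826 = 248.508 ≈ $248.51.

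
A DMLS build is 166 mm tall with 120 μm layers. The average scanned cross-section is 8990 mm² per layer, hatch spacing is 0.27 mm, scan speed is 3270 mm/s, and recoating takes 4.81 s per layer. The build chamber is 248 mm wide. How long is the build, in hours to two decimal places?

Layer count = ceil(166 / 0.12) = 1384.
Hatch length per layer = 8990 / 0.27, so 33296.3 mm.
Laser time per layer: 33296.3 / 3270 → 10.1824 s.
Time per layer = 10.1824 + 4.81 = 14.9924 s.
Total: 1384 × 14.9924 s = 20749.4816 s → 5.76 hours.

5.76 hours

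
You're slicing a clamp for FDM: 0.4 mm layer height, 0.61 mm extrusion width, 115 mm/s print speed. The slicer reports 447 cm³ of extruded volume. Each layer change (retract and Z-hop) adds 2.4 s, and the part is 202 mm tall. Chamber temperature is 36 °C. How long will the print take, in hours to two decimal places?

Bead cross-section = 0.4 × 0.61, so 0.244 mm².
Total extruded path = 447000/0.244 = 1831967.2 mm.
Print-move time = 1831967.2 / 115 = 15930.1 s.
Number of layers: 202 / 0.4 → 505 (rounded up).
Non-print overhead: 505 × 2.4 → 1212 s.
Total = 15930.1 + 1212 = 17142.1 s = 4.76 hours.

4.76 hours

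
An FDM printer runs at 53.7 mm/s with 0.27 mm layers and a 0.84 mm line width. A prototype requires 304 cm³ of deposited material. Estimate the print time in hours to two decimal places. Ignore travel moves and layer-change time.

Extrusion cross-section = 0.27 × 0.84, so 0.2268 mm².
Toolpath length = 304 cm³ / 0.2268 mm² = 304000 / 0.2268 = 1340388 mm.
Print-move time = 1340388 / 53.7, so 24960.7 s.
In the requested units: 24960.7 s = 6.93 hours.

6.93 hours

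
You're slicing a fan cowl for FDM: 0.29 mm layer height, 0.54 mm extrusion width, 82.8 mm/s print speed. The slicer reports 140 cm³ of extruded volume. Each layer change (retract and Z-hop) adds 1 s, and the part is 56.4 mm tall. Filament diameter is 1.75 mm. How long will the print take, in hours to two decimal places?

Bead cross-section: 0.29 × 0.54 → 0.1566 mm².
Toolpath length = 140 cm³ / 0.1566 mm² = 140000 / 0.1566 = 893997.4 mm.
Time extruding = 893997.4 / 82.8, so 10797.1 s.
Number of layers: 56.4 / 0.29 → 195 (rounded up).
Layer-change overhead = 195 × 1 = 195 s.
Altogether 10797.1 + 195 = 10992.1 s, i.e. 3.05 hours.

3.05 hours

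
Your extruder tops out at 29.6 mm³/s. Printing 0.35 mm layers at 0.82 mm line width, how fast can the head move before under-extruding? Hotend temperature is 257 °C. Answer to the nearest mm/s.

A = 0.35 × 0.82 = 0.287 mm².
v_max = Q/A = 29.6/0.287 = 103.14 mm/s → 103 mm/s.

103 mm/s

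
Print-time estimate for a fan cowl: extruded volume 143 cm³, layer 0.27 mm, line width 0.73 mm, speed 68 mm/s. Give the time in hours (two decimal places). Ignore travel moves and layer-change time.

2.96 hours

Bead cross-section = 0.27 × 0.73, so 0.1971 mm².
Toolpath length = 143 cm³ / 0.1971 mm² = 143000 / 0.1971 = 725520 mm.
Time extruding: 725520 / 68 → 10669.4 s.
Converting: 10669.4 s = 2.96 hours.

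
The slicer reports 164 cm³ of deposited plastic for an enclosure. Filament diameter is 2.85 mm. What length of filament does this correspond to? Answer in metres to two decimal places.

Cross-section of 2.85 mm filament: π·(2.85/2)² = 6.3794 mm².
Length = 164 cm³ / 6.3794 mm² = 164000 / 6.3794 = 25707.75 mm = 25.71 m.

25.71 m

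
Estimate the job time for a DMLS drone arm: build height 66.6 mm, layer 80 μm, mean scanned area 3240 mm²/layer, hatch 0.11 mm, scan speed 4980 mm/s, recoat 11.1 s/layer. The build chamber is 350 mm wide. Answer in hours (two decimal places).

3.94 hours

Layers = ⌈66.6/0.08⌉ = 833.
Hatch length per layer = 3240 / 0.11, so 29454.5 mm.
Scan time per layer = 29454.5 / 4980 = 5.9146 s.
Layer cycle = 5.9146 + 11.1 = 17.0146 s.
Total: 833 × 17.0146 s = 14173.1618 s → 3.94 hours.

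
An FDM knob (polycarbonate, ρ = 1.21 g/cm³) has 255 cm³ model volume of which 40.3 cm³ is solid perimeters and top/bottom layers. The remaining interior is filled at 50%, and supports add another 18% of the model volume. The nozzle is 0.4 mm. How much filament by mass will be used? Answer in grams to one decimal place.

Infill region = 255 − 40.3, so 214.7 cm³.
Deposited infill = 0.50 × 214.7, so 107.35 cm³.
Support = 0.18 × 255, so 45.9 cm³.
Total extruded = 40.3 + 107.35 + 45.9, so 193.55 cm³.
Mass = 193.55 × 1.21, so 234.1955 g.

234.2 g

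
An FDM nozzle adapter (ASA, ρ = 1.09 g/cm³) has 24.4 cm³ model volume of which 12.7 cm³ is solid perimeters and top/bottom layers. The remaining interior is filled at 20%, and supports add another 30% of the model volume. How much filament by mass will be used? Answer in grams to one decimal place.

24.4 g

Infill region: 24.4 − 12.7 → 11.7 cm³.
Deposited infill = 0.20 × 11.7 = 2.34 cm³.
Support: 0.30 × 24.4 → 7.32 cm³.
Deposited volume = 12.7 + 2.34 + 7.32, so 22.36 cm³.
Mass = 22.36 × 1.09 = 24.3724 g.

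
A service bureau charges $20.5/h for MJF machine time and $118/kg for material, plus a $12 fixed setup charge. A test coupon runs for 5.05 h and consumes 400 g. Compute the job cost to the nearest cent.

Machine cost = 20.5 × 5.05, so $103.525.
Material charge = 118 × 400/1000 = $47.20.
Adding setup: 103.525 + 47.20 + 12 → 162.725 ≈ $162.73.

$162.73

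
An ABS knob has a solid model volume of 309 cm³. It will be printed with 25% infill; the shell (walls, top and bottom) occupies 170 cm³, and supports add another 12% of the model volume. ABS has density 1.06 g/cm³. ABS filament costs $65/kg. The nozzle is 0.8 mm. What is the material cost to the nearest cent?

Infill region = 309 − 170, so 139 cm³.
Deposited infill: 0.25 × 139 → 34.75 cm³.
Support: 0.12 × 309 → 37.08 cm³.
Total printed volume: 170 + 34.75 + 37.08 → 241.83 cm³.
Mass = 241.83 × 1.06 = 256.3398 g.
At $65/kg: 256.3398/1000 × 65 = $16.66.

$16.66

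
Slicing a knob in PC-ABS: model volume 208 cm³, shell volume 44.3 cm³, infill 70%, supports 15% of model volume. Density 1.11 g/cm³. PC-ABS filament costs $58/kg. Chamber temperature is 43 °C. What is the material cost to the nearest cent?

Volume inside the shell: 208 − 44.3 → 163.7 cm³.
Deposited infill = 0.70 × 163.7 = 114.59 cm³.
Support = 0.15 × 208, so 31.2 cm³.
Total extruded = 44.3 + 114.59 + 31.2, so 190.09 cm³.
Mass = 190.09 × 1.11 = 210.9999 g.
At $58/kg: 210.9999/1000 × 58 = $12.24.

$12.24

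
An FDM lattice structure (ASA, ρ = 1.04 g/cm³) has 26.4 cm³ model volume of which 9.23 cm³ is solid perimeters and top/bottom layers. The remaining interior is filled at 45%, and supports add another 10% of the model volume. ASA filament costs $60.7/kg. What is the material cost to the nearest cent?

Interior volume: 26.4 − 9.23 → 17.17 cm³.
Deposited infill = 0.45 × 17.17, so 7.7265 cm³.
Support: 0.10 × 26.4 → 2.64 cm³.
Total extruded = 9.23 + 7.7265 + 2.64, so 19.5965 cm³.
Mass = 19.5965 × 1.04, so 20.38036 g.
At $60.7/kg: 20.38036/1000 × 60.7 = $1.24.

$1.24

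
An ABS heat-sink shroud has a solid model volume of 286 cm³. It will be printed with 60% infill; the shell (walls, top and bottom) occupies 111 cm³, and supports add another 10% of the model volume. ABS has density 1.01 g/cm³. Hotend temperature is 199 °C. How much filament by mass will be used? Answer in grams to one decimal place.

Volume inside the shell = 286 − 111 = 175 cm³.
Infill deposited: 0.60 × 175 → 105 cm³.
Support = 0.10 × 286 = 28.6 cm³.
Total extruded = 111 + 105 + 28.6 = 244.6 cm³.
Mass: 244.6 × 1.01 → 247.046 g.

247.0 g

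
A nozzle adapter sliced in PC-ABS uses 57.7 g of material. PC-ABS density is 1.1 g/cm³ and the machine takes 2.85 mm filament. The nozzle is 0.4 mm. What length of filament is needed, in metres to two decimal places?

8.22 m

Volume = 57.7 g / 1.1 g·cm⁻³ = 52.4545 cm³ = 52454.5 mm³.
Cross-section of 2.85 mm filament: π·(2.85/2)² = 6.3794 mm².
L = V/A = 52454.5/6.3794 = 8222.48 mm → 8.22 m.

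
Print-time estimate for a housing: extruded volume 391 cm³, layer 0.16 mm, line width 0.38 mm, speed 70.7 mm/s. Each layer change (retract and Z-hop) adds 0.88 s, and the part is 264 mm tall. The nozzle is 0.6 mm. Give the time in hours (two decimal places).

25.67 hours

Extrusion cross-section = 0.16 × 0.38, so 0.0608 mm².
Toolpath length = 391 cm³ / 0.0608 mm² = 391000 / 0.0608 = 6430921.1 mm.
Print-move time = 6430921.1 / 70.7 = 90960.7 s.
Number of layers: 264 / 0.16 → 1650 (rounded up).
Z-hop total: 1650 × 0.88 → 1452 s.
Altogether 90960.7 + 1452 = 92412.7 s, i.e. 25.67 hours.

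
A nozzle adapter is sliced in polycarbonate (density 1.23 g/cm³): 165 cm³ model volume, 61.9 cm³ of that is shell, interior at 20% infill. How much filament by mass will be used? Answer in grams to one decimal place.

Interior volume: 165 − 61.9 → 103.1 cm³.
Infill deposited = 0.20 × 103.1 = 20.62 cm³.
Total printed volume: 61.9 + 20.62 → 82.52 cm³.
Mass = 82.52 × 1.23, so 101.4996 g.

101.5 g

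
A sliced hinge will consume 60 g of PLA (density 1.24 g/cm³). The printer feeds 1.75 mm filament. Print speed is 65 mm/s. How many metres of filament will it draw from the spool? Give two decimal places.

Volume = 60 g / 1.24 g·cm⁻³ = 48.3871 cm³ = 48387.1 mm³.
A = π r² = π × 0.875² = 2.4053 mm².
Length = 48387.1 / 2.4053 = 20116.87 mm = 20.12 m.

20.12 m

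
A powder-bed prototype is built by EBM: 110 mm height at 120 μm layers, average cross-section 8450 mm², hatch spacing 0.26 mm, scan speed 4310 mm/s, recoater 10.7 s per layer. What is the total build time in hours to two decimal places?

Layer count = ceil(110 / 0.12) = 917.
Per-layer scan distance: 8450 / 0.26 → 32500 mm.
Per-layer scan time = 32500 / 4310, so 7.5406 s.
Per-layer time: 7.5406 + 10.7 → 18.2406 s.
Total: 917 × 18.2406 s = 16726.6302 s → 4.65 hours.

4.65 hours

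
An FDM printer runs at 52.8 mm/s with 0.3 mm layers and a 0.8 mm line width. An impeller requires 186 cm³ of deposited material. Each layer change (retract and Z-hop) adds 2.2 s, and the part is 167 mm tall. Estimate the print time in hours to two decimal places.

Bead cross-section: 0.3 × 0.8 → 0.24 mm².
Path length: 186000 mm³ / 0.24 mm² → 775000 mm.
Print-move time: 775000 / 52.8 → 14678 s.
Number of layers: 167 / 0.3 → 557 (rounded up).
Z-hop total = 557 × 2.2 = 1225.4 s.
Total = 14678 + 1225.4 = 15903.4 s = 4.42 hours.

4.42 hours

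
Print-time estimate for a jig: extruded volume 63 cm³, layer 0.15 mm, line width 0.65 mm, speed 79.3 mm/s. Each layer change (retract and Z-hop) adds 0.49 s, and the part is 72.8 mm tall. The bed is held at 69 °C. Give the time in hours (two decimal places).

2.33 hours

Bead cross-section = 0.15 × 0.65 = 0.0975 mm².
Total extruded path = 63000/0.0975 = 646153.8 mm.
Extrusion time = 646153.8 / 79.3 = 8148.2 s.
Layers = ⌈72.8/0.15⌉ = 486.
Layer-change overhead = 486 × 0.49, so 238.14 s.
Total = 8148.2 + 238.14 = 8386.34 s = 2.33 hours.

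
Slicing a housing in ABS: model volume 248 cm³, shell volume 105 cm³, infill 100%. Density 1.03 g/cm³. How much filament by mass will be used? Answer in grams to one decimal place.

Interior volume = 248 − 105 = 143 cm³.
Infill volume: 1.00 × 143 → 143 cm³.
Total extruded = 105 + 143, so 248 cm³.
Mass: 248 × 1.03 → 255.44 g.

255.4 g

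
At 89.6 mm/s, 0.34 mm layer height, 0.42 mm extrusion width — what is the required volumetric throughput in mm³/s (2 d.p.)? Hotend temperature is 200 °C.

12.79

A = 0.34 × 0.42 = 0.1428 mm².
Q = v·A = 89.6 × 0.1428 = 12.79 mm³/s.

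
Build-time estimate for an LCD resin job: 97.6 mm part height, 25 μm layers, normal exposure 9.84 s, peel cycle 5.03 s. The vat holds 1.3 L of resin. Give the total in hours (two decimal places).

16.13 hours

Layer count = ceil(97.6 / 0.025) = 3904.
Each layer takes: 9.84 + 5.03 → 14.87 s.
Build time: 3904 × 14.87 s = 58052.48 s, i.e. 16.13 hours.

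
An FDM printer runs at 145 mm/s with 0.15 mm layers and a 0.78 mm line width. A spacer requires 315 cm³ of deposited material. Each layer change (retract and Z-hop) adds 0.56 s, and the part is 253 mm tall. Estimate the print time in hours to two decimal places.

Extrusion cross-section = 0.15 × 0.78, so 0.117 mm².
Toolpath length = 315 cm³ / 0.117 mm² = 315000 / 0.117 = 2692307.7 mm.
Print-move time = 2692307.7 / 145 = 18567.6 s.
Layers = ⌈253/0.15⌉ = 1687.
Non-print overhead: 1687 × 0.56 → 944.72 s.
Altogether 18567.6 + 944.72 = 19512.32 s, i.e. 5.42 hours.

5.42 hours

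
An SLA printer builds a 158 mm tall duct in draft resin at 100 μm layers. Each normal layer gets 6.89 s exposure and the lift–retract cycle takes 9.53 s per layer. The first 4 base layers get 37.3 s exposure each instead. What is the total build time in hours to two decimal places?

Layer count = ceil(158 / 0.1) = 1580.
Bottom layers: 4 × (37.3 + 9.53) → 187.32 s.
Normal layers = 1576 × (6.89 + 9.53) = 25877.92 s.
Sum: 187.32 + 25877.92 = 26065.24 s → 7.24 hours.

7.24 hours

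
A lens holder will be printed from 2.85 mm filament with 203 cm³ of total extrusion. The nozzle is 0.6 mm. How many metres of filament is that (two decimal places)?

A = π r² = π × 1.425² = 6.3794 mm².
L = 203000 mm³ / 6.3794 mm² = 31821.17 mm, i.e. 31.82 m.

31.82 m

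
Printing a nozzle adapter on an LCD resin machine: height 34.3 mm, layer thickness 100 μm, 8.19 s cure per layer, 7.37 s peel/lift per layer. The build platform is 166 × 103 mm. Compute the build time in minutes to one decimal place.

89.0 minutes

Layer count = ceil(34.3 / 0.1) = 343.
Cycle time = 8.19 + 7.37, so 15.56 s.
Build time: 343 × 15.56 s = 5337.08 s, i.e. 89.0 minutes.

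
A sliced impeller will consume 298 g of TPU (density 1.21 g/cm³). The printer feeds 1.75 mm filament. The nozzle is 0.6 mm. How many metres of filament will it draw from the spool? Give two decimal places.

Volume = 298 g / 1.21 g·cm⁻³ = 246.281 cm³ = 246281 mm³.
Filament cross-section = π × (1.75/2)² = 2.4053 mm².
L = V/A = 246281/2.4053 = 102390.97 mm → 102.39 m.

102.39 m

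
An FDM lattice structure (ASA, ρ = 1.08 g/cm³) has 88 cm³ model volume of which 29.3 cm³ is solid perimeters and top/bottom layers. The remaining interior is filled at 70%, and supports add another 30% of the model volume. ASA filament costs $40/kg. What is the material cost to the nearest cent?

Interior volume = 88 − 29.3 = 58.7 cm³.
Deposited infill = 0.70 × 58.7 = 41.09 cm³.
Support = 0.30 × 88 = 26.4 cm³.
Deposited volume: 29.3 + 41.09 + 26.4 → 96.79 cm³.
Mass = 96.79 × 1.08, so 104.5332 g.
Cost = 104.5332 g / 1000 × $40/kg = $4.18.

$4.18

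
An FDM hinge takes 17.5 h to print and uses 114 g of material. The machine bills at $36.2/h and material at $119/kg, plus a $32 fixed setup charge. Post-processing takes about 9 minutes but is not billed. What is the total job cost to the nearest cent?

$679.07

Machine cost: 36.2 × 17.5 → $633.50.
Material cost: 119 × 114/1000 → $13.566.
Total = 633.50 + 13.566 + 32 = 679.066 ≈ $679.07.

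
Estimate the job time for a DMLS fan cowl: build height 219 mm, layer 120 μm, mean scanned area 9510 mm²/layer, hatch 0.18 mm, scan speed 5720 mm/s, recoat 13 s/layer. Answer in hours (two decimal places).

Layers = ⌈219/0.12⌉ = 1825.
Hatch length per layer: 9510 / 0.18 → 52833.3 mm.
Per-layer scan time = 52833.3 / 5720 = 9.2366 s.
Time per layer = 9.2366 + 13 = 22.2366 s.
Total: 1825 × 22.2366 s = 40581.795 s → 11.27 hours.

11.27 hours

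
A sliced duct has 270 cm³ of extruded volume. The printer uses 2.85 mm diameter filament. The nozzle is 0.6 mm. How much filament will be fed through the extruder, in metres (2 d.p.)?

A = π r² = π × 1.425² = 6.3794 mm².
L = 270000 mm³ / 6.3794 mm² = 42323.73 mm, i.e. 42.32 m.

42.32 m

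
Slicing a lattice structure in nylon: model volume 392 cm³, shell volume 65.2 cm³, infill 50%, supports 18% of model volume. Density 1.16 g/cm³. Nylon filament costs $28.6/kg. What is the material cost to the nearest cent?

Infill region = 392 − 65.2 = 326.8 cm³.
Deposited infill = 0.50 × 326.8 = 163.4 cm³.
Support = 0.18 × 392 = 70.56 cm³.
Total printed volume = 65.2 + 163.4 + 70.56, so 299.16 cm³.
Mass: 299.16 × 1.16 → 347.0256 g.
Cost = 347.0256 g / 1000 × $28.6/kg = $9.92.

$9.92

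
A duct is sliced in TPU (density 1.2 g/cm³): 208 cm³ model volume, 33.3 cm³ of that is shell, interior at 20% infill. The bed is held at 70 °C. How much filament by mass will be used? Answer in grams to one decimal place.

81.9 g

Infill region = 208 − 33.3 = 174.7 cm³.
Infill deposited = 0.20 × 174.7, so 34.94 cm³.
Total extruded = 33.3 + 34.94, so 68.24 cm³.
Mass = 68.24 × 1.2 = 81.888 g.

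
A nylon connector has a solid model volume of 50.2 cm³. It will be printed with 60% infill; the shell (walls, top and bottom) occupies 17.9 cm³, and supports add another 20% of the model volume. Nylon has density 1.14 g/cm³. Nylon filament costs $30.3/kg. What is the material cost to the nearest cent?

Infill region: 50.2 − 17.9 → 32.3 cm³.
Infill volume = 0.60 × 32.3 = 19.38 cm³.
Support = 0.20 × 50.2, so 10.04 cm³.
Total extruded = 17.9 + 19.38 + 10.04 = 47.32 cm³.
Mass = 47.32 × 1.14, so 53.9448 g.
At $30.3/kg: 53.9448/1000 × 30.3 = $1.63.

$1.63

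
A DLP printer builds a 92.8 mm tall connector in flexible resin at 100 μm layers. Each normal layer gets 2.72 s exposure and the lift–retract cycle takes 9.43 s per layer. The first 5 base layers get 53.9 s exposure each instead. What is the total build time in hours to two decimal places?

3.20 hours

Number of layers: 92.8 / 0.1 → 928 (rounded up).
Burn-in layers = 5 × (53.9 + 9.43), so 316.65 s.
Normal layers = 923 × (2.72 + 9.43) = 11214.45 s.
Sum: 316.65 + 11214.45 = 11531.1 s → 3.20 hours.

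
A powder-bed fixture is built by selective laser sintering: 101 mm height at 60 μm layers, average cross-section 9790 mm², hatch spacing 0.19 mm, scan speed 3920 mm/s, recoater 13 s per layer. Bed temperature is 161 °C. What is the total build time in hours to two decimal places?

Number of layers: 101 / 0.06 → 1684 (rounded up).
Scan path per layer = 9790 / 0.19, so 51526.3 mm.
Laser time per layer = 51526.3 / 3920, so 13.1445 s.
Per-layer time: 13.1445 + 13 → 26.1445 s.
Total: 1684 × 26.1445 s = 44027.338 s → 12.23 hours.

12.23 hours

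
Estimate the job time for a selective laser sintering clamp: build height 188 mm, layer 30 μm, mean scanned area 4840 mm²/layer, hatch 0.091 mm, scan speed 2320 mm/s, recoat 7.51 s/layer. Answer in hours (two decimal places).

Layers = ⌈188/0.03⌉ = 6267.
Scan path per layer = 4840 / 0.091 = 53186.8 mm.
Scan time per layer = 53186.8 / 2320, so 22.9253 s.
Per-layer time = 22.9253 + 7.51, so 30.4353 s.
Total: 6267 × 30.4353 s = 190738.0251 s → 52.98 hours.

52.98 hours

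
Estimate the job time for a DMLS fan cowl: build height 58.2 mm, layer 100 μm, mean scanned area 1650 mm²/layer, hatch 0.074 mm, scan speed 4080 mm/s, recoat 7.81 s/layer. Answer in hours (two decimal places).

Number of layers: 58.2 / 0.1 → 582 (rounded up).
Hatch length per layer = 1650 / 0.074, so 22297.3 mm.
Scan time per layer: 22297.3 / 4080 → 5.465 s.
Per-layer time: 5.465 + 7.81 → 13.275 s.
582 layers × 13.275 s/layer = 7726.05 s, i.e. 2.15 hours.

2.15 hours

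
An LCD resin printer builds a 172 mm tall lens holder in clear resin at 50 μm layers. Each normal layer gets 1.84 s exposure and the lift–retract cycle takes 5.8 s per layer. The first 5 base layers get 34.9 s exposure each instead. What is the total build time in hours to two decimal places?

Layers = ⌈172/0.05⌉ = 3440.
Bottom layers: 5 × (34.9 + 5.8) → 203.5 s.
Normal layers = 3435 × (1.84 + 5.8) = 26243.4 s.
Sum: 203.5 + 26243.4 = 26446.9 s → 7.35 hours.

7.35 hours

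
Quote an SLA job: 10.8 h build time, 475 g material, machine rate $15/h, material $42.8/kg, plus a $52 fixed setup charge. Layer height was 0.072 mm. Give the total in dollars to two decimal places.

$234.33

Machine-time cost = 15 × 10.8, so $162.00.
Material cost = 42.8 × 475/1000, so $20.33.
Adding setup: 162.00 + 20.33 + 52 → $234.33.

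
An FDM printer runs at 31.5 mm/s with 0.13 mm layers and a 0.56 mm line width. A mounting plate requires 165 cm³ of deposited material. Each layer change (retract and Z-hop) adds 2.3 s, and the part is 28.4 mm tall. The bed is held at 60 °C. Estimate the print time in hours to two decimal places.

20.13 hours

Line area: 0.13 × 0.56 → 0.0728 mm².
Path length: 165000 mm³ / 0.0728 mm² → 2266483.5 mm.
Print-move time = 2266483.5 / 31.5 = 71951.9 s.
Layers = ⌈28.4/0.13⌉ = 219.
Z-hop total: 219 × 2.3 → 503.7 s.
Total = 71951.9 + 503.7 = 72455.6 s = 20.13 hours.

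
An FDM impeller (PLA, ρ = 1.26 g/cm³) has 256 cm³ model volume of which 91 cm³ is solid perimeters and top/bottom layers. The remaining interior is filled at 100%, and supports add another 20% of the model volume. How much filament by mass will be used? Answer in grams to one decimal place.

Infill region = 256 − 91, so 165 cm³.
Infill volume = 1.00 × 165, so 165 cm³.
Support = 0.20 × 256, so 51.2 cm³.
Deposited volume: 91 + 165 + 51.2 → 307.2 cm³.
Mass: 307.2 × 1.26 → 387.072 g.

387.1 g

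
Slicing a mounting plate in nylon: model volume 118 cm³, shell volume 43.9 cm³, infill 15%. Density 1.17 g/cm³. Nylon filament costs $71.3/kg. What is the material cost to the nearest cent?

$4.59

Infill region: 118 − 43.9 → 74.1 cm³.
Infill volume = 0.15 × 74.1 = 11.115 cm³.
Deposited volume = 43.9 + 11.115, so 55.015 cm³.
Mass: 55.015 × 1.17 → 64.36755 g.
At $71.3/kg: 64.36755/1000 × 71.3 = $4.59.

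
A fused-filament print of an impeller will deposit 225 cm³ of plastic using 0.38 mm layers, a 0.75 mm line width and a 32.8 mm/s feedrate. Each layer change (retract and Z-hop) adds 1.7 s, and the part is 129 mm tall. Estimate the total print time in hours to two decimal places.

6.85 hours

Extrusion cross-section: 0.38 × 0.75 → 0.285 mm².
Toolpath length = 225 cm³ / 0.285 mm² = 225000 / 0.285 = 789473.7 mm.
Extrusion time = 789473.7 / 32.8, so 24069.3 s.
Number of layers: 129 / 0.38 → 340 (rounded up).
Layer-change overhead = 340 × 1.7, so 578 s.
Altogether 24069.3 + 578 = 24647.3 s, i.e. 6.85 hours.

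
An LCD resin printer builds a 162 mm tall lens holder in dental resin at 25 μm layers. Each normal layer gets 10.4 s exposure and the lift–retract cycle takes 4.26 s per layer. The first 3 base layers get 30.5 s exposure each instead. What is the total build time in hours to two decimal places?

Layers = ⌈162/0.025⌉ = 6480.
Burn-in layers = 3 × (30.5 + 4.26), so 104.28 s.
Regular layers = 6477 × (10.4 + 4.26) = 94952.82 s.
Total = 104.28 + 94952.82 = 95057.1 s = 26.40 hours.

26.40 hours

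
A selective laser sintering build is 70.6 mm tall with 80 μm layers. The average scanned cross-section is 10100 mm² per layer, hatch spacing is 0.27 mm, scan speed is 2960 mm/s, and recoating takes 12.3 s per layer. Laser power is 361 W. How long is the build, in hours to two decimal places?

Layers = ⌈70.6/0.08⌉ = 883.
Hatch length per layer = 10100 / 0.27 = 37407.4 mm.
Per-layer scan time = 37407.4 / 2960, so 12.6376 s.
Time per layer = 12.6376 + 12.3, so 24.9376 s.
Build time = 883 × 24.9376 = 22019.9008 s = 6.12 hours.

6.12 hours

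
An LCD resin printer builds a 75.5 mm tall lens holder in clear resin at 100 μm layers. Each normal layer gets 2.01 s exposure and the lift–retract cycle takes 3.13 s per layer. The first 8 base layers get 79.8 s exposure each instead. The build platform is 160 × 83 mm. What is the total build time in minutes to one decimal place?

Number of layers: 75.5 / 0.1 → 755 (rounded up).
Bottom layers = 8 × (79.8 + 3.13), so 663.44 s.
Normal layers = 747 × (2.01 + 3.13), so 3839.58 s.
Total = 663.44 + 3839.58 = 4503.02 s = 75.1 minutes.

75.1 minutes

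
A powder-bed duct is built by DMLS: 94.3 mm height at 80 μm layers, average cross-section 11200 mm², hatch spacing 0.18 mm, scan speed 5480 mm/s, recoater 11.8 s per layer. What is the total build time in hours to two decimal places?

7.58 hours

Layer count = ceil(94.3 / 0.08) = 1179.
Per-layer scan distance = 11200 / 0.18 = 62222.2 mm.
Laser time per layer = 62222.2 / 5480 = 11.3544 s.
Time per layer: 11.3544 + 11.8 → 23.1544 s.
1179 layers × 23.1544 s/layer = 27299.0376 s, i.e. 7.58 hours.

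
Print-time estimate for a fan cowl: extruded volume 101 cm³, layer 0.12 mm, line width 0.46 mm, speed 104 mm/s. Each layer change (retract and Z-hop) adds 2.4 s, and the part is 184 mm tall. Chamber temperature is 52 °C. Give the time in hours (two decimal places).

5.91 hours

Extrusion cross-section: 0.12 × 0.46 → 0.0552 mm².
Total extruded path = 101000/0.0552 = 1829710.1 mm.
Print-move time = 1829710.1 / 104, so 17593.4 s.
Layer count = ceil(184 / 0.12) = 1534.
Z-hop total: 1534 × 2.4 → 3681.6 s.
Total = 17593.4 + 3681.6 = 21275 s = 5.91 hours.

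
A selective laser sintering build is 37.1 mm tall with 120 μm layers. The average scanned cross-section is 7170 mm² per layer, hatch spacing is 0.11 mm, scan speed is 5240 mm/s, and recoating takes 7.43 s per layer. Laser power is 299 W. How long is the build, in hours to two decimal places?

1.71 hours

Layer count = ceil(37.1 / 0.12) = 310.
Scan path per layer = 7170 / 0.11, so 65181.8 mm.
Laser time per layer = 65181.8 / 5240, so 12.4393 s.
Time per layer = 12.4393 + 7.43, so 19.8693 s.
310 layers × 19.8693 s/layer = 6159.483 s, i.e. 1.71 hours.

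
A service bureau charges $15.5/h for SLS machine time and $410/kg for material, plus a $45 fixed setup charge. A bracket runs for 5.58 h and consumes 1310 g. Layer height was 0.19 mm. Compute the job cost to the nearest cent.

$668.59

Machine-time cost = 15.5 × 5.58 = $86.49.
Feedstock cost: 410 × 1310/1000 → $537.10.
Total = 86.49 + 537.10 + 45 = $668.59.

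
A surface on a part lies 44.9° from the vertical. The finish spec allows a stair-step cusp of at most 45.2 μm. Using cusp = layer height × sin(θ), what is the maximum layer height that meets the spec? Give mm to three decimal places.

0.064 mm

Layer height = cusp / sin(44.9°) = 0.0452 / 0.7059 = 0.064 mm.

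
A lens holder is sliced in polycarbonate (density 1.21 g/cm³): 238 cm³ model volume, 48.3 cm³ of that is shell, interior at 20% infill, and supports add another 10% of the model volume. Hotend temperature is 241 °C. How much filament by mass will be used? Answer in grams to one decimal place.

133.1 g

Infill region = 238 − 48.3 = 189.7 cm³.
Infill deposited = 0.20 × 189.7 = 37.94 cm³.
Support: 0.10 × 238 → 23.8 cm³.
Total extruded: 48.3 + 37.94 + 23.8 → 110.04 cm³.
Mass: 110.04 × 1.21 → 133.1484 g.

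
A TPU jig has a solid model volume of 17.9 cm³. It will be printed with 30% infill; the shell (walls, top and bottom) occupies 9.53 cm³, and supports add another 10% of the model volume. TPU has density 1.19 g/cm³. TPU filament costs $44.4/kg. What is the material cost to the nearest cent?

Infill region: 17.9 − 9.53 → 8.37 cm³.
Deposited infill = 0.30 × 8.37 = 2.511 cm³.
Support: 0.10 × 17.9 → 1.79 cm³.
Deposited volume = 9.53 + 2.511 + 1.79, so 13.831 cm³.
Mass = 13.831 × 1.19, so 16.45889 g.
At $44.4/kg: 16.45889/1000 × 44.4 = $0.73.

$0.73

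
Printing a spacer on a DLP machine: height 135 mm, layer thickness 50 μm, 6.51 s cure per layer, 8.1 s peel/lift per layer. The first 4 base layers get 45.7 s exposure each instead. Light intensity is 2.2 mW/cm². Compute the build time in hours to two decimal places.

11.00 hours

Layer count = ceil(135 / 0.05) = 2700.
Burn-in layers = 4 × (45.7 + 8.1) = 215.2 s.
Regular layers: 2696 × (6.51 + 8.1) → 39388.56 s.
Sum: 215.2 + 39388.56 = 39603.76 s → 11.00 hours.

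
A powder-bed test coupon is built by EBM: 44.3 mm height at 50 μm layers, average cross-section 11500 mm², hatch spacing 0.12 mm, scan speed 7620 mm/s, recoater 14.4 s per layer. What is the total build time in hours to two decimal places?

Layer count = ceil(44.3 / 0.05) = 886.
Hatch length per layer = 11500 / 0.12 = 95833.3 mm.
Beam time per layer = 95833.3 / 7620, so 12.5765 s.
Per-layer time: 12.5765 + 14.4 → 26.9765 s.
Total: 886 × 26.9765 s = 23901.179 s → 6.64 hours.

6.64 hours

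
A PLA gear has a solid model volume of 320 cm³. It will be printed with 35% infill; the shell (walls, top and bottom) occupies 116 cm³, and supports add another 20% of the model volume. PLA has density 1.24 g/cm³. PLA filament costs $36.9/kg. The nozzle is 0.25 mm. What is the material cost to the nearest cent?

$11.50

Infill region: 320 − 116 → 204 cm³.
Infill deposited = 0.35 × 204 = 71.4 cm³.
Support = 0.20 × 320, so 64 cm³.
Deposited volume: 116 + 71.4 + 64 → 251.4 cm³.
Mass = 251.4 × 1.24 = 311.736 g.
Cost = 311.736 g / 1000 × $36.9/kg = $11.50.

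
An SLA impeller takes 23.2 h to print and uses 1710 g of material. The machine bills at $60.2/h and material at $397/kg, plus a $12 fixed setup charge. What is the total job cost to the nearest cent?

Machine cost: 60.2 × 23.2 → $1396.64.
Material cost = 397 × 1710/1000 = $678.87.
Adding setup: 1396.64 + 678.87 + 12 → $2087.51.

$2087.51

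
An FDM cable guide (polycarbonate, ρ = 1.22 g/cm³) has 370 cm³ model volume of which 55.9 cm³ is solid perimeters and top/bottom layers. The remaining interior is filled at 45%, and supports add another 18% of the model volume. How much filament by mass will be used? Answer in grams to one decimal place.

321.9 g

Infill region = 370 − 55.9 = 314.1 cm³.
Deposited infill = 0.45 × 314.1 = 141.345 cm³.
Support: 0.18 × 370 → 66.6 cm³.
Deposited volume = 55.9 + 141.345 + 66.6, so 263.845 cm³.
Mass = 263.845 × 1.22 = 321.8909 g.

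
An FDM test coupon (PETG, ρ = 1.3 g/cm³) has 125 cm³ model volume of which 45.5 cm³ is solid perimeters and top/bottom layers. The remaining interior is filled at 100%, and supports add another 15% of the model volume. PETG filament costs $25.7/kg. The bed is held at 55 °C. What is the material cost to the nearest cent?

Interior volume = 125 − 45.5, so 79.5 cm³.
Infill volume = 1.00 × 79.5 = 79.5 cm³.
Support = 0.15 × 125, so 18.75 cm³.
Deposited volume = 45.5 + 79.5 + 18.75 = 143.75 cm³.
Mass = 143.75 × 1.3 = 186.875 g.
Cost = 186.875 g / 1000 × $25.7/kg = $4.80.

$4.80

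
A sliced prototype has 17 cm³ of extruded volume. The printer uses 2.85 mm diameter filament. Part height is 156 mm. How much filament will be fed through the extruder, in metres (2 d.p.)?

Filament cross-section = π × (2.85/2)² = 6.3794 mm².
Length = 17 cm³ / 6.3794 mm² = 17000 / 6.3794 = 2664.83 mm = 2.66 m.

2.66 m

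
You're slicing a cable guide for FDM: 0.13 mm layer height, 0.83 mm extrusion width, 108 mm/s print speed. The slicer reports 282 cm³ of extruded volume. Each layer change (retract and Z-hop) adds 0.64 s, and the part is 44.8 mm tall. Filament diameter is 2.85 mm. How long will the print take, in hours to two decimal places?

6.78 hours

Bead cross-section = 0.13 × 0.83, so 0.1079 mm².
Toolpath length = 282 cm³ / 0.1079 mm² = 282000 / 0.1079 = 2613531 mm.
Time extruding = 2613531 / 108 = 24199.4 s.
Layers = ⌈44.8/0.13⌉ = 345.
Non-print overhead = 345 × 0.64 = 220.8 s.
Altogether 24199.4 + 220.8 = 24420.2 s, i.e. 6.78 hours.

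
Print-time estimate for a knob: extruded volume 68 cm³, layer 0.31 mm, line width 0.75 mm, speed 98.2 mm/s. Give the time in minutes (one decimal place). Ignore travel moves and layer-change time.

49.6 minutes

Extrusion cross-section = 0.31 × 0.75 = 0.2325 mm².
Path length: 68000 mm³ / 0.2325 mm² → 292473.1 mm.
Time extruding = 292473.1 / 98.2 = 2978.3 s.
In the requested units: 2978.3 s = 49.6 minutes.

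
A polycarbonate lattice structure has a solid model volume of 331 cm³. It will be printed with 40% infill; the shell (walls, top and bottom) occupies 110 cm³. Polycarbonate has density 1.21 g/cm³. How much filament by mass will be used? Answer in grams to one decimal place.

240.1 g

Infill region = 331 − 110 = 221 cm³.
Deposited infill: 0.40 × 221 → 88.4 cm³.
Deposited volume = 110 + 88.4, so 198.4 cm³.
Mass = 198.4 × 1.21 = 240.064 g.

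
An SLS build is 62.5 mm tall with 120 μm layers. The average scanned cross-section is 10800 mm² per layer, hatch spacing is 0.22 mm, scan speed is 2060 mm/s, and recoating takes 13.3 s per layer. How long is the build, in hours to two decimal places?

Number of layers: 62.5 / 0.12 → 521 (rounded up).
Per-layer scan distance = 10800 / 0.22 = 49090.9 mm.
Per-layer scan time = 49090.9 / 2060, so 23.8305 s.
Time per layer = 23.8305 + 13.3, so 37.1305 s.
521 layers × 37.1305 s/layer = 19344.9905 s, i.e. 5.37 hours.

5.37 hours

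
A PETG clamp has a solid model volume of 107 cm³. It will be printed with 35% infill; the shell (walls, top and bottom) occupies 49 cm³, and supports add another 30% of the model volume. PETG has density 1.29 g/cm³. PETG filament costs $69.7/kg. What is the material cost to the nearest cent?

Volume inside the shell: 107 − 49 → 58 cm³.
Deposited infill = 0.35 × 58, so 20.3 cm³.
Support: 0.30 × 107 → 32.1 cm³.
Total printed volume: 49 + 20.3 + 32.1 → 101.4 cm³.
Mass = 101.4 × 1.29 = 130.806 g.
Cost = 130.806 g / 1000 × $69.7/kg = $9.12.

$9.12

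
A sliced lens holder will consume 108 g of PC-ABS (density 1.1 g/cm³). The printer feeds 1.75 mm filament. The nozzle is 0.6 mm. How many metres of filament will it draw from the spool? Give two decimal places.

40.82 m

Extruded volume: 108/1.1 = 98.1818 cm³ (98181.8 mm³).
A = π r² = π × 0.875² = 2.4053 mm².
L = V/A = 98181.8/2.4053 = 40818.94 mm → 40.82 m.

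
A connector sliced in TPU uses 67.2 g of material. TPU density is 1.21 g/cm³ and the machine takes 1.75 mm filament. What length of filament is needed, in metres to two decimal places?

23.09 m

Volume = 67.2 g / 1.21 g·cm⁻³ = 55.5372 cm³ = 55537.2 mm³.
Filament cross-section = π × (1.75/2)² = 2.4053 mm².
L = V/A = 55537.2/2.4053 = 23089.51 mm → 23.09 m.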